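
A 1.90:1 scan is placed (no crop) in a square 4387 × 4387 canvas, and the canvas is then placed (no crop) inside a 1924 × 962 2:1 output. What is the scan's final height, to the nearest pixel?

506 px

1.90:1 in 4387×4387: fills the width, so the scan is 4387.00 × 2308.95.
square in 1924×962: fills the height, so the intermediate becomes 962.00 × 962.00 — a scale of ×0.2193.
So the scan's height is 2308.95 × 0.2193 ≈ 506.32.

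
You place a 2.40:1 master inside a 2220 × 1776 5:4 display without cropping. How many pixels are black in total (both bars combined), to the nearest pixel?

1889220 pixels

2.40:1 (2.400) > 5:4 (1.250), so the master fills the width.
Content height = 2220 / 2.400 ≈ 925.0000 px.
Black = 1776 − 925.0000 = 851.0000 px.
Across the 2220-px span: 851.0000 × 2220 ≈ 1889220 px.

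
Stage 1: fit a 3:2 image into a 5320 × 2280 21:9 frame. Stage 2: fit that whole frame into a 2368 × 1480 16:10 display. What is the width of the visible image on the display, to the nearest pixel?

First fit — 3:2 into 5320×2280 spans the height: 3420.00 × 2280.00.
The 21:9 canvas is width-limited in 2368×1480, giving 2368.00 × 1014.86; scale factor 0.4451.
The image scales with it: width 3420.00 × 0.4451 ≈ 1522.29.

1522 px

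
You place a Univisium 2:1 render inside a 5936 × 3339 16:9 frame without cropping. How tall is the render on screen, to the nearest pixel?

Since 2.000 > 1.778, the render is width-limited.
That makes the image 2968.00 px tall (5936 × 1/2).

2968 px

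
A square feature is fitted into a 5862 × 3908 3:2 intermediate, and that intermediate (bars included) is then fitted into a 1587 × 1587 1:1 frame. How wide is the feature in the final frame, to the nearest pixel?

1058 px

square in 5862×3908: fills the height, so the feature is 3908.00 × 3908.00.
Second fit — the 3:2 canvas into 1587×1587 spans the width: 1587.00 × 1058.00 (×0.2707 from 5862×3908).
So the feature's width is 3908.00 × 0.2707 ≈ 1058.00.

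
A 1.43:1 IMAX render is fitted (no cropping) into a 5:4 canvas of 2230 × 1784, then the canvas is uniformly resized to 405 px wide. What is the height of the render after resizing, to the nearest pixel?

Fitted into 2230×1784, the render spans the width; its height is 2230 / 1.430 ≈ 1559.44 px.
The frame scales by 405/2230 = 0.1816; 1559.44 × 0.1816 ≈ 283.22 px.

283 px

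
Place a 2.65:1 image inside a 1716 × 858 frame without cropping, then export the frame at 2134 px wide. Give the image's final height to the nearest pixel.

805 px

Fitted into 1716×858, the image spans the width; its height is 1716 / 2.650 ≈ 647.55 px.
Resizing to 2134 px wide multiplies everything by 1.2436: 647.55 → 805.28 px.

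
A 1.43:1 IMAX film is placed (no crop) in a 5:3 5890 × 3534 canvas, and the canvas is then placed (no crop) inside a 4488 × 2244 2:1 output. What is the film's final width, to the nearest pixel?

3209 px

Inside the 5890×3534 canvas the film is height-limited at 5053.62 × 3534.00.
The 5:3 canvas is height-limited in 4488×2244, giving 3740.00 × 2244.00; scale factor 0.6350.
So the film's width is 5053.62 × 0.6350 ≈ 3208.92.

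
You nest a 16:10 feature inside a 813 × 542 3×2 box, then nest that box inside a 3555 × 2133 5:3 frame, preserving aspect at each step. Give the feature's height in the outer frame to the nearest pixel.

2000 px

16:10 in 813×542: fills the width, so the feature is 813.00 × 508.12.
Second fit — the 3×2 canvas into 3555×2133 spans the height: 3199.50 × 2133.00 (×3.9354 from 813×542).
So the feature's height is 508.12 × 3.9354 ≈ 1999.69.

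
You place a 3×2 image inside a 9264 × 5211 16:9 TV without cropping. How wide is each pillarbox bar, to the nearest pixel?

Since 1.500 < 1.778, the image is height-limited.
Content width = 5211 × 3/2 ≈ 7816.50 px.
9264 − 7816.50 = 1447.50 px of bars (723.75 each).

724 px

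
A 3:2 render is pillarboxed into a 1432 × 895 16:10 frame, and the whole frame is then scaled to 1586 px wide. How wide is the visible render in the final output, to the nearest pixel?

In the 1432×895 frame the render fills the height: width = 895 × 3/2 ≈ 1342.50 px.
Resizing to 1586 px wide multiplies everything by 1.1075: 1342.50 → 1486.88 px.

1487 px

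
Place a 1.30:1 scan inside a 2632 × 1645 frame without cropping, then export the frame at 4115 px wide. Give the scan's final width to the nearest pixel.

At 2632×1645 the scan is height-limited, so width = 1645 × 1.300 ≈ 2138.50 px.
Resizing to 4115 px wide multiplies everything by 1.5634: 2138.50 → 3343.44 px.

3343 px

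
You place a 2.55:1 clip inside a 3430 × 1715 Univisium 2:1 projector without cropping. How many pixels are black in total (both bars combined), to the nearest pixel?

2.55:1 (2.550) > Univisium 2:1 (2.000), so the clip fills the width.
Content height = 3430 / 2.550 ≈ 1345.0980 px.
1715 − 1345.0980 = 369.9020 px of bars.
That's 369.9020 × 3430 ≈ 1268764 black pixels.

1268764 pixels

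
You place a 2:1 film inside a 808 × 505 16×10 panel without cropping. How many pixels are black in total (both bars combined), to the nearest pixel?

2:1 (2.000) > 16×10 (1.600), so the film fills the width.
Content height = 808 × 1/2 ≈ 404.0000 px.
Leftover height: 505 − 404.0000 = 101.0000 px.
Across the 808-px span: 101.0000 × 808 ≈ 81608 px.

81608 pixels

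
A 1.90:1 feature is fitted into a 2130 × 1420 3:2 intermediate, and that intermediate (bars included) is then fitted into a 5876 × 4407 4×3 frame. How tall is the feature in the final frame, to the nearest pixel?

3093 px

1.90:1 in 2130×1420: fills the width, so the feature is 2130.00 × 1121.05.
3:2 in 5876×4407: fills the width, so the intermediate becomes 5876.00 × 3917.33 — a scale of ×2.7587.
So the feature's height is 1121.05 × 2.7587 ≈ 3092.63.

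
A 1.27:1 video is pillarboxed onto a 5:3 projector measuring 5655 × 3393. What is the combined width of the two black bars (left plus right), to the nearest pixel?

1.27:1 is narrower than 5:3, so it spans the full height.
Content width = 3393 × 1.270 ≈ 4309.11 px.
5655 − 4309.11 = 1345.89 px of bars.

1346 px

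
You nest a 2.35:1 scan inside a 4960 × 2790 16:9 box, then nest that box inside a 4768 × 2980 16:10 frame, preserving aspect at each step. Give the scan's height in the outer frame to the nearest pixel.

2029 px

Inside the 4960×2790 canvas the scan is width-limited at 4960.00 × 2110.64.
The 16:9 canvas is width-limited in 4768×2980, giving 4768.00 × 2682.00; scale factor 0.9613.
So the scan's height is 2110.64 × 0.9613 ≈ 2028.94.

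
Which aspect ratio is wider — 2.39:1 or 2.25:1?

2.39 and 2.25; 2.39 > 2.25.

2.39:1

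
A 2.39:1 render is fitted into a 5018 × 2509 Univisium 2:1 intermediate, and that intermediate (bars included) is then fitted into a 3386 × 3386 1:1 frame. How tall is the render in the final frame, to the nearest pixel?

1417 px

First fit — 2.39:1 into 5018×2509 spans the width: 5018.00 × 2099.58.
The Univisium 2:1 canvas is width-limited in 3386×3386, giving 3386.00 × 1693.00; scale factor 0.6748.
The render scales with it: height 2099.58 × 0.6748 ≈ 1416.74.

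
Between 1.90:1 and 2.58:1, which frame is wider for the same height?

2.58:1

1.9 and 2.58; 2.58 > 1.9.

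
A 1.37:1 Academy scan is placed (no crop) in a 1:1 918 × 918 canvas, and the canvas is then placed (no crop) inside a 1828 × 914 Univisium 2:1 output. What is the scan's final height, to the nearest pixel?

667 px

Inside the 918×918 canvas the scan is width-limited at 918.00 × 670.07.
The 1:1 canvas is height-limited in 1828×914, giving 914.00 × 914.00; scale factor 0.9956.
So the scan's height is 670.07 × 0.9956 ≈ 667.15.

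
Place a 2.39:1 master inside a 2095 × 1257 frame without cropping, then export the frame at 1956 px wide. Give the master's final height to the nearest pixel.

At 2095×1257 the master is width-limited, so height = 2095 / 2.390 ≈ 876.57 px.
Resizing to 1956 px wide multiplies everything by 0.9337: 876.57 → 818.41 px.

818 px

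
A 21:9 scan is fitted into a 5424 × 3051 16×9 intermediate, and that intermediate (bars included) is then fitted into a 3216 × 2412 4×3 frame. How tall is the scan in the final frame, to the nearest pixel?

21:9 in 5424×3051: fills the width, so the scan is 5424.00 × 2324.57.
16×9 in 3216×2412: fills the width, so the intermediate becomes 3216.00 × 1809.00 — a scale of ×0.5929.
So the scan's height is 2324.57 × 0.5929 ≈ 1378.29.

1378 px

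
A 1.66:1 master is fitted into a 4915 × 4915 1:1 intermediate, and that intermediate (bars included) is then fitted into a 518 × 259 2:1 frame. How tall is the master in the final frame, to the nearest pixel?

156 px

Inside the 4915×4915 canvas the master is width-limited at 4915.00 × 2960.84.
The 1:1 canvas is height-limited in 518×259, giving 259.00 × 259.00; scale factor 0.0527.
The master scales with it: height 2960.84 × 0.0527 ≈ 156.02.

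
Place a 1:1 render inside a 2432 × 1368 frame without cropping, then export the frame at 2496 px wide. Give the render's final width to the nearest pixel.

At 2432×1368 the render is height-limited, so width = 1368 × 1/1 ≈ 1368.00 px.
Resizing to 2496 px wide multiplies everything by 1.0263: 1368.00 → 1404.00 px.

1404 px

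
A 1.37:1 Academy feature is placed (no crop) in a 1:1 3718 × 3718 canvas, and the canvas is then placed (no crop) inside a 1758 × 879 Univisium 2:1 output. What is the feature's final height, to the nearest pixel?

642 px

Inside the 3718×3718 canvas the feature is width-limited at 3718.00 × 2713.87.
Second fit — the 1:1 canvas into 1758×879 spans the height: 879.00 × 879.00 (×0.2364 from 3718×3718).
Applying the same ×0.2364: 2713.87 → 641.61.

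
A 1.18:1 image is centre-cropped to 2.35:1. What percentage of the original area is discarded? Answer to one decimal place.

49.8%

The width stays; only height is cut (since 2.35:1 is wider than 1.18:1).
Area ratio = (1.180)/(2.350) = 50.21%; the remaining 49.79% is cropped out.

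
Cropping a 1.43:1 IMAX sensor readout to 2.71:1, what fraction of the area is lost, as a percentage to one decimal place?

47.2%

Going from 1.43:1 IMAX to 2.71:1 means cutting height while keeping width.
(1.430)/(2.710) ≈ 0.528 of the area survives, leaving 47.23% discarded.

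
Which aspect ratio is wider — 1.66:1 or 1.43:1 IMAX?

1.66:1

1.66 and 1.43; 1.66 > 1.43.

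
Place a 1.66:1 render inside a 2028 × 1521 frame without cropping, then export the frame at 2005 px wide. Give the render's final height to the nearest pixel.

1208 px

Fitted into 2028×1521, the render spans the width; its height is 2028 / 1.660 ≈ 1221.69 px.
Resizing to 2005 px wide multiplies everything by 0.9887: 1221.69 → 1207.83 px.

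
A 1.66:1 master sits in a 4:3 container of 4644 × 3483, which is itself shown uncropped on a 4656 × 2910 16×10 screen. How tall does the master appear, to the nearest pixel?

2337 px

1.66:1 in 4644×3483: fills the width, so the master is 4644.00 × 2797.59.
The 4:3 canvas is height-limited in 4656×2910, giving 3880.00 × 2910.00; scale factor 0.8355.
Applying the same ×0.8355: 2797.59 → 2337.35.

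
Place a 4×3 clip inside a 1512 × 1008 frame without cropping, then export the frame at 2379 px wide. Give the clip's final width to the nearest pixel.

Fitted into 1512×1008, the clip spans the height; its width is 1008 × 4/3 ≈ 1344.00 px.
The frame scales by 2379/1512 = 1.5734; 1344.00 × 1.5734 ≈ 2114.67 px.

2115 px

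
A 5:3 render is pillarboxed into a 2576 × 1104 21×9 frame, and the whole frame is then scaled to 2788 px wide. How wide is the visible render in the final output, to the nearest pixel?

1991 px

Fitted into 2576×1104, the render spans the height; its width is 1104 × 5/3 ≈ 1840.00 px.
Scaling 2576 → 2788 is ×1.0823, so the width becomes 1840.00 × 1.0823 ≈ 1991.43 px.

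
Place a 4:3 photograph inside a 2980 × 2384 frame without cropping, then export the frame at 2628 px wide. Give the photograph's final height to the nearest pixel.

1971 px

Fitted into 2980×2384, the photograph spans the width; its height is 2980 × 3/4 ≈ 2235.00 px.
Scaling 2980 → 2628 is ×0.8819, so the height becomes 2235.00 × 0.8819 ≈ 1971.00 px.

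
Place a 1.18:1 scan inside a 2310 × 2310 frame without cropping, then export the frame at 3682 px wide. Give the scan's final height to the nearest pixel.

3120 px

At 2310×2310 the scan is width-limited, so height = 2310 / 1.180 ≈ 1957.63 px.
Resizing to 3682 px wide multiplies everything by 1.5939: 1957.63 → 3120.34 px.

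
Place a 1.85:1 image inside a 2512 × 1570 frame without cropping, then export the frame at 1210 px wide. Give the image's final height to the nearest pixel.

At 2512×1570 the image is width-limited, so height = 2512 / 1.850 ≈ 1357.84 px.
Scaling 2512 → 1210 is ×0.4817, so the height becomes 1357.84 × 0.4817 ≈ 654.05 px.

654 px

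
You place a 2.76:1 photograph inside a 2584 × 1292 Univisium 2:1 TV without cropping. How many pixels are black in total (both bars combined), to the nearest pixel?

919305 pixels

2.76:1 is wider than Univisium 2:1, so it spans the full width.
Content height = 2584 / 2.760 ≈ 936.2319 px.
Black = 1292 − 936.2319 = 355.7681 px.
Across the 2584-px span: 355.7681 × 2584 ≈ 919305 px.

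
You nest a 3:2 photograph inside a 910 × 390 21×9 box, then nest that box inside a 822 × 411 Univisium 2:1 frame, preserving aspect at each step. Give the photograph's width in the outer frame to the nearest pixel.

528 px

3:2 in 910×390: fills the height, so the photograph is 585.00 × 390.00.
21×9 in 822×411: fills the width, so the intermediate becomes 822.00 × 352.29 — a scale of ×0.9033.
So the photograph's width is 585.00 × 0.9033 ≈ 528.43.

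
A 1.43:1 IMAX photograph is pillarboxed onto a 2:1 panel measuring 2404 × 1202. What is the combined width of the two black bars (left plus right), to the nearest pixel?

685 px

1.43:1 IMAX is narrower than 2:1, so it spans the full height.
That makes the image 1718.86 px wide (1202 × 1.430).
Leftover width: 2404 − 1718.86 = 685.14 px.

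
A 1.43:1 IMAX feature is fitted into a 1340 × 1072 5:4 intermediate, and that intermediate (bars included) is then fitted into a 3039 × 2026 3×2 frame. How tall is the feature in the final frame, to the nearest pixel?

1771 px

First fit — 1.43:1 IMAX into 1340×1072 spans the width: 1340.00 × 937.06.
The 5:4 canvas is height-limited in 3039×2026, giving 2532.50 × 2026.00; scale factor 1.8899.
So the feature's height is 937.06 × 1.8899 ≈ 1770.98.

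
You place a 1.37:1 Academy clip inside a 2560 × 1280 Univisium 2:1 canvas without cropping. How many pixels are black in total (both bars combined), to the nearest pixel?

1.37:1 Academy is narrower than Univisium 2:1, so it spans the full height.
That makes the image 1753.6000 px wide (1280 × 1.370).
Black = 2560 − 1753.6000 = 806.4000 px.
Bar area = 806.4000 × 1280 ≈ 1032192 px.

1032192 pixels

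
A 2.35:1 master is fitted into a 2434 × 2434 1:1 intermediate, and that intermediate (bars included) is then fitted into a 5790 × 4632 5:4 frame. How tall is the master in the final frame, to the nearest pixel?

1971 px

First fit — 2.35:1 into 2434×2434 spans the width: 2434.00 × 1035.74.
The 1:1 canvas is height-limited in 5790×4632, giving 4632.00 × 4632.00; scale factor 1.9030.
So the master's height is 1035.74 × 1.9030 ≈ 1971.06.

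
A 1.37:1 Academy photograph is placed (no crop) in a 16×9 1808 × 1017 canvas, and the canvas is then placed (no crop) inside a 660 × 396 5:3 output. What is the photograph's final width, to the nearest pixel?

First fit — 1.37:1 Academy into 1808×1017 spans the height: 1393.29 × 1017.00.
16×9 in 660×396: fills the width, so the intermediate becomes 660.00 × 371.25 — a scale of ×0.3650.
The photograph scales with it: width 1393.29 × 0.3650 ≈ 508.61.

509 px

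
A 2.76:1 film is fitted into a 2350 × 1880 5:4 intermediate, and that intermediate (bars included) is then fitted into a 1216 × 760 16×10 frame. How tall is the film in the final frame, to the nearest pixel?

344 px

First fit — 2.76:1 into 2350×1880 spans the width: 2350.00 × 851.45.
Second fit — the 5:4 canvas into 1216×760 spans the height: 950.00 × 760.00 (×0.4043 from 2350×1880).
Applying the same ×0.4043: 851.45 → 344.20.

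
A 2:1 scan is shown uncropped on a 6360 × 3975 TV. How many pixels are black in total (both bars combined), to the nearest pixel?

5056200 pixels

2:1 is wider than 16:10, so it spans the full width.
Content height = 6360 × 1/2 ≈ 3180.0000 px.
Leftover height: 3975 − 3180.0000 = 795.0000 px.
That's 795.0000 × 6360 ≈ 5056200 black pixels.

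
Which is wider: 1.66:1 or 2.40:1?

1.66 and 2.4; 2.4 > 1.66.

2.40:1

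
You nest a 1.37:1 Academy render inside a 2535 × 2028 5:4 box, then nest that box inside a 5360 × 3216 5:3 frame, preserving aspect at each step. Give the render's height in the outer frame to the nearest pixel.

2934 px

1.37:1 Academy in 2535×2028: fills the width, so the render is 2535.00 × 1850.36.
Second fit — the 5:4 canvas into 5360×3216 spans the height: 4020.00 × 3216.00 (×1.5858 from 2535×2028).
So the render's height is 1850.36 × 1.5858 ≈ 2934.31.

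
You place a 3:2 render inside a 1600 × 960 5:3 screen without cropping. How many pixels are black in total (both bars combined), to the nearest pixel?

153600 pixels

Since 1.500 < 1.667, the render is height-limited.
The render is 960 × 3/2 ≈ 1440.0000 px wide.
Leftover width: 1600 − 1440.0000 = 160.0000 px.
Bar area = 160.0000 × 960 ≈ 153600 px.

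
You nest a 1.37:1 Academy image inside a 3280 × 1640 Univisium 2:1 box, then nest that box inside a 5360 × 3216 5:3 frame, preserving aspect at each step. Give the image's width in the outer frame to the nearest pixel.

1.37:1 Academy in 3280×1640: fills the height, so the image is 2246.80 × 1640.00.
Univisium 2:1 in 5360×3216: fills the width, so the intermediate becomes 5360.00 × 2680.00 — a scale of ×1.6341.
Applying the same ×1.6341: 2246.80 → 3671.60.

3672 px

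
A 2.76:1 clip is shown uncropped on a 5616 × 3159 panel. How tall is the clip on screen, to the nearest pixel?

2035 px

2.76:1 (2.760) > 16×9 (1.778), so the clip fills the width.
That makes the image 2034.78 px tall (5616 / 2.760).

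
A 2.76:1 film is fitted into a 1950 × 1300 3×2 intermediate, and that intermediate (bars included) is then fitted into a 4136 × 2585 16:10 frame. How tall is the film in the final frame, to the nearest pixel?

Inside the 1950×1300 canvas the film is width-limited at 1950.00 × 706.52.
The 3×2 canvas is height-limited in 4136×2585, giving 3877.50 × 2585.00; scale factor 1.9885.
Applying the same ×1.9885: 706.52 → 1404.89.

1405 px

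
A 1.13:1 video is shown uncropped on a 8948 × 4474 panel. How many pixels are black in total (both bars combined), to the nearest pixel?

17414508 pixels

1.13:1 (1.130) < 2:1 (2.000), so the video fills the height.
The video is 4474 × 1.130 ≈ 5055.6200 px wide.
8948 − 5055.6200 = 3892.3800 px of bars.
Bar area = 3892.3800 × 4474 ≈ 17414508 px.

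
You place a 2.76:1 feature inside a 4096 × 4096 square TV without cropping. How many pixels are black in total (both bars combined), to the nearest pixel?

2.76:1 (2.760) > square (1.000), so the feature fills the width.
Content height = 4096 / 2.760 ≈ 1484.0580 px.
Black = 4096 − 1484.0580 = 2611.9420 px.
Across the 4096-px span: 2611.9420 × 4096 ≈ 10698515 px.

10698515 pixels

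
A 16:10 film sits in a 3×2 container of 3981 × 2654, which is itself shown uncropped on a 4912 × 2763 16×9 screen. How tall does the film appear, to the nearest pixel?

16:10 in 3981×2654: fills the width, so the film is 3981.00 × 2488.12.
Second fit — the 3×2 canvas into 4912×2763 spans the height: 4144.50 × 2763.00 (×1.0411 from 3981×2654).
So the film's height is 2488.12 × 1.0411 ≈ 2590.31.

2590 px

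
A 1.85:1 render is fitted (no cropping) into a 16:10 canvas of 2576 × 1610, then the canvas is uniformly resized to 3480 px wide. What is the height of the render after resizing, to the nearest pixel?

At 2576×1610 the render is width-limited, so height = 2576 / 1.850 ≈ 1392.43 px.
Scaling 2576 → 3480 is ×1.3509, so the height becomes 1392.43 × 1.3509 ≈ 1881.08 px.

1881 px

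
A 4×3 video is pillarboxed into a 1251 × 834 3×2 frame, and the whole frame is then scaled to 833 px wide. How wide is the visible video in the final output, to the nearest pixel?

740 px

In the 1251×834 frame the video fills the height: width = 834 × 4/3 ≈ 1112.00 px.
The frame scales by 833/1251 = 0.6659; 1112.00 × 0.6659 ≈ 740.44 px.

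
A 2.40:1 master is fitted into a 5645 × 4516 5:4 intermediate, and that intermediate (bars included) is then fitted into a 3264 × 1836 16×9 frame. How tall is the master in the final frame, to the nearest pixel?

956 px

First fit — 2.40:1 into 5645×4516 spans the width: 5645.00 × 2352.08.
The 5:4 canvas is height-limited in 3264×1836, giving 2295.00 × 1836.00; scale factor 0.4066.
Applying the same ×0.4066: 2352.08 → 956.25.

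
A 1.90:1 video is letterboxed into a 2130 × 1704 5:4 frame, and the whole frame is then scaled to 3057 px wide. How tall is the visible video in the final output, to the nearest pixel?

Fitted into 2130×1704, the video spans the width; its height is 2130 / 1.900 ≈ 1121.05 px.
The frame scales by 3057/2130 = 1.4352; 1121.05 × 1.4352 ≈ 1608.95 px.

1609 px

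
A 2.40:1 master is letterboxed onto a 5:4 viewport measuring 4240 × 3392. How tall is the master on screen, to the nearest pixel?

1767 px

2.40:1 is wider than 5:4, so it spans the full width.
Content height = 4240 / 2.400 ≈ 1766.67 px.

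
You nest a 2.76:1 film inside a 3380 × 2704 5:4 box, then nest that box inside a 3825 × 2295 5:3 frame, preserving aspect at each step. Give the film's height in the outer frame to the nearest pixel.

First fit — 2.76:1 into 3380×2704 spans the width: 3380.00 × 1224.64.
Second fit — the 5:4 canvas into 3825×2295 spans the height: 2868.75 × 2295.00 (×0.8487 from 3380×2704).
So the film's height is 1224.64 × 0.8487 ≈ 1039.40.

1039 px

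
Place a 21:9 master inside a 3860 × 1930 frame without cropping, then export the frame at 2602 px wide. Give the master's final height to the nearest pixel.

At 3860×1930 the master is width-limited, so height = 3860 × 9/21 ≈ 1654.29 px.
The frame scales by 2602/3860 = 0.6741; 1654.29 × 0.6741 ≈ 1115.14 px.

1115 px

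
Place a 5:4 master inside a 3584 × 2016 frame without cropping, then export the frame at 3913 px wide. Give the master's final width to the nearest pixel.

Fitted into 3584×2016, the master spans the height; its width is 2016 × 5/4 ≈ 2520.00 px.
The frame scales by 3913/3584 = 1.0918; 2520.00 × 1.0918 ≈ 2751.33 px.

2751 px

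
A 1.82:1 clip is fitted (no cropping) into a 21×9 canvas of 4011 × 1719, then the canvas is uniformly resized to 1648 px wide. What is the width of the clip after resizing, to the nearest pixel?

1285 px

Fitted into 4011×1719, the clip spans the height; its width is 1719 × 1.820 ≈ 3128.58 px.
Resizing to 1648 px wide multiplies everything by 0.4109: 3128.58 → 1285.44 px.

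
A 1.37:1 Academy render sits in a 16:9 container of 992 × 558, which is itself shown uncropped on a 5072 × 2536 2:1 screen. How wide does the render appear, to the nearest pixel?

3474 px

First fit — 1.37:1 Academy into 992×558 spans the height: 764.46 × 558.00.
The 16:9 canvas is height-limited in 5072×2536, giving 4508.44 × 2536.00; scale factor 4.5448.
The render scales with it: width 764.46 × 4.5448 ≈ 3474.32.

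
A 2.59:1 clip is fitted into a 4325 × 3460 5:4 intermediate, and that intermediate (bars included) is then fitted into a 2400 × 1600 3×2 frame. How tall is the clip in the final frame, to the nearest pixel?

First fit — 2.59:1 into 4325×3460 spans the width: 4325.00 × 1669.88.
Second fit — the 5:4 canvas into 2400×1600 spans the height: 2000.00 × 1600.00 (×0.4624 from 4325×3460).
So the clip's height is 1669.88 × 0.4624 ≈ 772.20.

772 px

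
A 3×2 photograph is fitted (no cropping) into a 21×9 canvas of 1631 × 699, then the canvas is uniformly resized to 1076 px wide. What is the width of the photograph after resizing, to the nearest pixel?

692 px

Fitted into 1631×699, the photograph spans the height; its width is 699 × 3/2 ≈ 1048.50 px.
The frame scales by 1076/1631 = 0.6597; 1048.50 × 0.6597 ≈ 691.71 px.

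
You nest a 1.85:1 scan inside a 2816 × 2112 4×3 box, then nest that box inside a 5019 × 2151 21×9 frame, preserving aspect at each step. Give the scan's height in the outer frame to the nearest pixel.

1550 px

Inside the 2816×2112 canvas the scan is width-limited at 2816.00 × 1522.16.
Second fit — the 4×3 canvas into 5019×2151 spans the height: 2868.00 × 2151.00 (×1.0185 from 2816×2112).
So the scan's height is 1522.16 × 1.0185 ≈ 1550.27.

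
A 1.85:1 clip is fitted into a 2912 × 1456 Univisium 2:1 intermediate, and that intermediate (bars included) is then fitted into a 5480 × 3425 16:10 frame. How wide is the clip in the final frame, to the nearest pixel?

Inside the 2912×1456 canvas the clip is height-limited at 2693.60 × 1456.00.
Univisium 2:1 in 5480×3425: fills the width, so the intermediate becomes 5480.00 × 2740.00 — a scale of ×1.8819.
The clip scales with it: width 2693.60 × 1.8819 ≈ 5069.00.

5069 px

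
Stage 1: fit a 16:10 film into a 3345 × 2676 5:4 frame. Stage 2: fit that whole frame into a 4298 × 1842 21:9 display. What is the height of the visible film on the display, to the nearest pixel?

Inside the 3345×2676 canvas the film is width-limited at 3345.00 × 2090.62.
5:4 in 4298×1842: fills the height, so the intermediate becomes 2302.50 × 1842.00 — a scale of ×0.6883.
So the film's height is 2090.62 × 0.6883 ≈ 1439.06.

1439 px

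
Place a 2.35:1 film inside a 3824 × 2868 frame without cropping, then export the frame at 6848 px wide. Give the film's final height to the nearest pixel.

2914 px

At 3824×2868 the film is width-limited, so height = 3824 / 2.350 ≈ 1627.23 px.
The frame scales by 6848/3824 = 1.7908; 1627.23 × 1.7908 ≈ 2914.04 px.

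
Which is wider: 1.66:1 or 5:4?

1.66:1

1.66 and 5:4 = 1.25; 1.66 > 1.25.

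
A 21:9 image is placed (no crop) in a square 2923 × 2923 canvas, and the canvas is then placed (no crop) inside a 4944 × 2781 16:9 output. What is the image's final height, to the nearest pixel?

First fit — 21:9 into 2923×2923 spans the width: 2923.00 × 1252.71.
The square canvas is height-limited in 4944×2781, giving 2781.00 × 2781.00; scale factor 0.9514.
Applying the same ×0.9514: 1252.71 → 1191.86.

1192 px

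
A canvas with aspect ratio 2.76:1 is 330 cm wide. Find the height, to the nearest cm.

330 / 2.760 = 119.57.

120 cm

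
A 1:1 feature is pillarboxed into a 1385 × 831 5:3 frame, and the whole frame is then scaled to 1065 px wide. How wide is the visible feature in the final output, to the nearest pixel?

In the 1385×831 frame the feature fills the height: width = 831 × 1/1 ≈ 831.00 px.
Resizing to 1065 px wide multiplies everything by 0.7690: 831.00 → 639.00 px.

639 px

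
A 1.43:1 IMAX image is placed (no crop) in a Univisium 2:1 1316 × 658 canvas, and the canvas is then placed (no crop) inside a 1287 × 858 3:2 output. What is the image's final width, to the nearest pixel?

920 px

First fit — 1.43:1 IMAX into 1316×658 spans the height: 940.94 × 658.00.
Univisium 2:1 in 1287×858: fills the width, so the intermediate becomes 1287.00 × 643.50 — a scale of ×0.9780.
So the image's width is 940.94 × 0.9780 ≈ 920.21.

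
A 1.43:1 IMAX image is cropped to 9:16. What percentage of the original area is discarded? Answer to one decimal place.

60.7%

The height stays; only width is cut (since 9:16 is narrower than 1.43:1 IMAX).
Area ratio = (0.562)/(1.430) = 39.34%; the remaining 60.66% is cropped out.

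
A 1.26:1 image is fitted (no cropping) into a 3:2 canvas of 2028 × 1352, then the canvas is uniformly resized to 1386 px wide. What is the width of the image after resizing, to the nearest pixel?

1164 px

In the 2028×1352 frame the image fills the height: width = 1352 × 1.260 ≈ 1703.52 px.
Resizing to 1386 px wide multiplies everything by 0.6834: 1703.52 → 1164.24 px.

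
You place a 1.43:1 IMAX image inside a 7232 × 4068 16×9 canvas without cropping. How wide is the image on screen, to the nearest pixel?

5817 px

1.43:1 IMAX (1.430) < 16×9 (1.778), so the image fills the height.
Content width = 4068 × 1.430 ≈ 5817.24 px.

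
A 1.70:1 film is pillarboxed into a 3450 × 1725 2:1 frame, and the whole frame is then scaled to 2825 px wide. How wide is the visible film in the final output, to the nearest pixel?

2401 px

At 3450×1725 the film is height-limited, so width = 1725 × 1.700 ≈ 2932.50 px.
Resizing to 2825 px wide multiplies everything by 0.8188: 2932.50 → 2401.25 px.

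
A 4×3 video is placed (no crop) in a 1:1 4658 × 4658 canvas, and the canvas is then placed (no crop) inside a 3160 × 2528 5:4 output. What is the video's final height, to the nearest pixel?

First fit — 4×3 into 4658×4658 spans the width: 4658.00 × 3493.50.
The 1:1 canvas is height-limited in 3160×2528, giving 2528.00 × 2528.00; scale factor 0.5427.
The video scales with it: height 3493.50 × 0.5427 ≈ 1896.00.

1896 px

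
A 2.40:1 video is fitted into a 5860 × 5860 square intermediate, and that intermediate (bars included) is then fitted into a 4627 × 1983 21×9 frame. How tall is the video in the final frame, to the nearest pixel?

First fit — 2.40:1 into 5860×5860 spans the width: 5860.00 × 2441.67.
Second fit — the square canvas into 4627×1983 spans the height: 1983.00 × 1983.00 (×0.3384 from 5860×5860).
The video scales with it: height 2441.67 × 0.3384 ≈ 826.25.

826 px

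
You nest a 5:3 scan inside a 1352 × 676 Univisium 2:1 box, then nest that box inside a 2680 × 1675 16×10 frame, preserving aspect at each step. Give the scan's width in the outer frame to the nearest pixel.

2233 px

5:3 in 1352×676: fills the height, so the scan is 1126.67 × 676.00.
Second fit — the Univisium 2:1 canvas into 2680×1675 spans the width: 2680.00 × 1340.00 (×1.9822 from 1352×676).
Applying the same ×1.9822: 1126.67 → 2233.33.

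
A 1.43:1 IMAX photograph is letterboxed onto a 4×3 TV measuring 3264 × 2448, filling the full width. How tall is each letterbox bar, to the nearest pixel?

83 px

Content height = 3264 / 1.430 ≈ 2282.52 px.
Leftover height: 2448 − 2282.52 = 165.48 px → 82.74 each side.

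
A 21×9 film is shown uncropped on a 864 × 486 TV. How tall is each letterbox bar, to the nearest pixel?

58 px

21×9 is wider than 16×9, so it spans the full width.
The film is 864 × 9/21 ≈ 370.29 px tall.
Leftover height: 486 − 370.29 = 115.71 px → 57.86 each side.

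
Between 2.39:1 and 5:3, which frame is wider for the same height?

2.39 and 5:3 = 1.667; 2.39 > 1.667.

2.39:1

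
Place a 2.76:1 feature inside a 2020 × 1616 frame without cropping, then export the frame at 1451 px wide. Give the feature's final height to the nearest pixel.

526 px

Fitted into 2020×1616, the feature spans the width; its height is 2020 / 2.760 ≈ 731.88 px.
Resizing to 1451 px wide multiplies everything by 0.7183: 731.88 → 525.72 px.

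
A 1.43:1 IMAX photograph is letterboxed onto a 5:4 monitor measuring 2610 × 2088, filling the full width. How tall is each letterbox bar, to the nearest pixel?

131 px

The photograph is 2610 / 1.430 ≈ 1825.17 px tall.
2088 − 1825.17 = 262.83 px of bars (131.41 each).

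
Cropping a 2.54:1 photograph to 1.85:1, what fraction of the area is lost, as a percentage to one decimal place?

The height stays; only width is cut (since 1.85:1 is narrower than 2.54:1).
Fraction kept = (1.850)/(2.540) ≈ 72.83%, so 27.17% is lost.

27.2%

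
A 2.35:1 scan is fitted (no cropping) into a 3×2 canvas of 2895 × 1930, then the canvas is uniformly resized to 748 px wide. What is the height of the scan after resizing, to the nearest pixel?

318 px

In the 2895×1930 frame the scan fills the width: height = 2895 / 2.350 ≈ 1231.91 px.
Scaling 2895 → 748 is ×0.2584, so the height becomes 1231.91 × 0.2584 ≈ 318.30 px.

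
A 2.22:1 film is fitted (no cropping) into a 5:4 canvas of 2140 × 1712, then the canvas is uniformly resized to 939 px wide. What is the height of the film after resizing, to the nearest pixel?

423 px

Fitted into 2140×1712, the film spans the width; its height is 2140 / 2.220 ≈ 963.96 px.
The frame scales by 939/2140 = 0.4388; 963.96 × 0.4388 ≈ 422.97 px.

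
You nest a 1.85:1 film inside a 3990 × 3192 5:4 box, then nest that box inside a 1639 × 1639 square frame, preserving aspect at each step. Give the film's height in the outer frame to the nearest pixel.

886 px

Inside the 3990×3192 canvas the film is width-limited at 3990.00 × 2156.76.
5:4 in 1639×1639: fills the width, so the intermediate becomes 1639.00 × 1311.20 — a scale of ×0.4108.
Applying the same ×0.4108: 2156.76 → 885.95.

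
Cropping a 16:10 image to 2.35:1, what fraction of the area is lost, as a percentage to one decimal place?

31.9%

Going from 16:10 to 2.35:1 means cutting height while keeping width.
(1.600)/(2.350) ≈ 0.681 of the area survives, leaving 31.91% discarded.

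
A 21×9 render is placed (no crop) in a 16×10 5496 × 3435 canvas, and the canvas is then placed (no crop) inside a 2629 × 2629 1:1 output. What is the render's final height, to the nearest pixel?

21×9 in 5496×3435: fills the width, so the render is 5496.00 × 2355.43.
The 16×10 canvas is width-limited in 2629×2629, giving 2629.00 × 1643.12; scale factor 0.4783.
Applying the same ×0.4783: 2355.43 → 1126.71.

1127 px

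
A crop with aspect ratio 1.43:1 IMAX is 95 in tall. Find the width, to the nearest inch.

At 1.43:1 IMAX, 95 × 1.430 ≈ 135.85.

136 in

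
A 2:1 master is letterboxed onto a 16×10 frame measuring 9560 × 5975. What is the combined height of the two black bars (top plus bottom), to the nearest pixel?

1195 px

Since 2.000 > 1.600, the master is width-limited.
Content height = 9560 × 1/2 ≈ 4780.00 px.
Leftover height: 5975 − 4780.00 = 1195.00 px.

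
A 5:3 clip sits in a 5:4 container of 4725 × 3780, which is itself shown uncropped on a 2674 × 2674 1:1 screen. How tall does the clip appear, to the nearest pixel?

1604 px

5:3 in 4725×3780: fills the width, so the clip is 4725.00 × 2835.00.
5:4 in 2674×2674: fills the width, so the intermediate becomes 2674.00 × 2139.20 — a scale of ×0.5659.
The clip scales with it: height 2835.00 × 0.5659 ≈ 1604.40.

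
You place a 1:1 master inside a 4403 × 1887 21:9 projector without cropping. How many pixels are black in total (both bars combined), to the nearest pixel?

4747692 pixels

1:1 is narrower than 21:9, so it spans the full height.
The master is 1887 × 1/1 ≈ 1887.0000 px wide.
Black = 4403 − 1887.0000 = 2516.0000 px.
Across the 1887-px span: 2516.0000 × 1887 ≈ 4747692 px.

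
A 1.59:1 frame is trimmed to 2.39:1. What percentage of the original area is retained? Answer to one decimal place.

66.5%

The width stays; only height is cut (since 2.39:1 is wider than 1.59:1).
Fraction kept = (1.590)/(2.390) ≈ 66.53%.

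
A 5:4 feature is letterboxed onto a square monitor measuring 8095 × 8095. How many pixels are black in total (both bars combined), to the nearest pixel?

13105805 pixels

5:4 is wider than square, so it spans the full width.
That makes the image 6476.0000 px tall (8095 × 4/5).
Leftover height: 8095 − 6476.0000 = 1619.0000 px.
Across the 8095-px span: 1619.0000 × 8095 ≈ 13105805 px.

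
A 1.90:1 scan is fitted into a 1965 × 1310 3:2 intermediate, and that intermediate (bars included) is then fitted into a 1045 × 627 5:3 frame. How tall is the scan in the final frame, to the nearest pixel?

495 px

1.90:1 in 1965×1310: fills the width, so the scan is 1965.00 × 1034.21.
Second fit — the 3:2 canvas into 1045×627 spans the height: 940.50 × 627.00 (×0.4786 from 1965×1310).
The scan scales with it: height 1034.21 × 0.4786 ≈ 495.00.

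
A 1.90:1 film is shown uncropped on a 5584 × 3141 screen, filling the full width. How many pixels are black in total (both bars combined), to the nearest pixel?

1128262 pixels

That makes the image 2938.9474 px tall (5584 / 1.900).
Black = 3141 − 2938.9474 = 202.0526 px.
Bar area = 202.0526 × 5584 ≈ 1128262 px.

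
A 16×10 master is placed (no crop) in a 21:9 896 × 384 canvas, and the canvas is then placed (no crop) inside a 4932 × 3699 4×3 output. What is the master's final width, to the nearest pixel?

First fit — 16×10 into 896×384 spans the height: 614.40 × 384.00.
21:9 in 4932×3699: fills the width, so the intermediate becomes 4932.00 × 2113.71 — a scale of ×5.5045.
So the master's width is 614.40 × 5.5045 ≈ 3381.94.

3382 px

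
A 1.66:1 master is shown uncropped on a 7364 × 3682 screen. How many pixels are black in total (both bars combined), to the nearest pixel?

1.66:1 is narrower than Univisium 2:1, so it spans the full height.
The master is 3682 × 1.660 ≈ 6112.1200 px wide.
Black = 7364 − 6112.1200 = 1251.8800 px.
Across the 3682-px span: 1251.8800 × 3682 ≈ 4609422 px.

4609422 pixels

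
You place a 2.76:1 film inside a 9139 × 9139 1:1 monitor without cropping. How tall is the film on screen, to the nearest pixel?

3311 px

2.76:1 (2.760) > 1:1 (1.000), so the film fills the width.
Content height = 9139 / 2.760 ≈ 3311.23 px.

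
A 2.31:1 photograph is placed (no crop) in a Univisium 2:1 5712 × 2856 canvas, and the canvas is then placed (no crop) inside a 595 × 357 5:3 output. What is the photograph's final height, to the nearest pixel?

258 px

2.31:1 in 5712×2856: fills the width, so the photograph is 5712.00 × 2472.73.
Second fit — the Univisium 2:1 canvas into 595×357 spans the width: 595.00 × 297.50 (×0.1042 from 5712×2856).
The photograph scales with it: height 2472.73 × 0.1042 ≈ 257.58.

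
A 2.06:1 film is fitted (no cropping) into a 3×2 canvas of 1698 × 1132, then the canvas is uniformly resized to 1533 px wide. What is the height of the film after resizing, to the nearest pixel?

At 1698×1132 the film is width-limited, so height = 1698 / 2.060 ≈ 824.27 px.
Scaling 1698 → 1533 is ×0.9028, so the height becomes 824.27 × 0.9028 ≈ 744.17 px.

744 px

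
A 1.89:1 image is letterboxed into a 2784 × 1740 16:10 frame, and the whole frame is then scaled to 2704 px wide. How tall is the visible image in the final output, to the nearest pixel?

At 2784×1740 the image is width-limited, so height = 2784 / 1.890 ≈ 1473.02 px.
Resizing to 2704 px wide multiplies everything by 0.9713: 1473.02 → 1430.69 px.

1431 px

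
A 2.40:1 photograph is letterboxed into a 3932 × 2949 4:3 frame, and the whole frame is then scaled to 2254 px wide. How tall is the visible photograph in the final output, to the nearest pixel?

In the 3932×2949 frame the photograph fills the width: height = 3932 / 2.400 ≈ 1638.33 px.
Resizing to 2254 px wide multiplies everything by 0.5732: 1638.33 → 939.17 px.

939 px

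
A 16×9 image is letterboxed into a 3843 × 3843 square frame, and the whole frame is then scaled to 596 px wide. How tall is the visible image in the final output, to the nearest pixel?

335 px

At 3843×3843 the image is width-limited, so height = 3843 × 9/16 ≈ 2161.69 px.
Resizing to 596 px wide multiplies everything by 0.1551: 2161.69 → 335.25 px.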